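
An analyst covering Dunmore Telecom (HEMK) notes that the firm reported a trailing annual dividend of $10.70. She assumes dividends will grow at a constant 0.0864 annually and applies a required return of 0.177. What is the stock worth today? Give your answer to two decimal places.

Gordon growth model: P₀ = D₁/(r − g). D₁ = 10.70 × (1 + 0.0864) = 11.6245.
P₀ = 11.6245 / (0.177 − 0.0864) = 11.6245 / 0.0906 = 128.3055

$128.31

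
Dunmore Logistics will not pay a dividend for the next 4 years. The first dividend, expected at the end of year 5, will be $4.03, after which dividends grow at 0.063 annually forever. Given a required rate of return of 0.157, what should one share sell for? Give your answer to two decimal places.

Deferred-dividend DDM. At t=4 the remaining stream is a growing perpetuity with first payment D_5 = 4.03.
V_4 = D_5/(r−g) = 4.03/(0.157−0.063) = 42.8723
P₀ = V_4/(1+r)^4 = 42.8723/(1+0.157)^4 = 23.9245

$23.92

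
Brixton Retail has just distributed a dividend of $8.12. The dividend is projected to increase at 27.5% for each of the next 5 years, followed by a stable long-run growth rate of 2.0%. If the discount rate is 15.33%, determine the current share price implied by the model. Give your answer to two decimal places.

Two-stage DDM. Project D₁…D_5 at 0.275, terminal growth 0.02, discount at r = 0.1533.
D_1 = 10.3530
D_2 = 13.2001
D_3 = 16.8301
D_4 = 21.4584
D_5 = 27.3594
Terminal value at t=5: TV = D_6/(r−g) = 27.9066/(0.1533−0.02) = 209.3519
P₀ = 10.3530/(1+0.1533)^1 + 13.2001/(1+0.1533)^2 + 16.8301/(1+0.1533)^3 + 21.4584/(1+0.1533)^4 + 27.3594/(1+0.1533)^5 + 209.3519/(1+0.1533)^5 = 158.0146

$158.01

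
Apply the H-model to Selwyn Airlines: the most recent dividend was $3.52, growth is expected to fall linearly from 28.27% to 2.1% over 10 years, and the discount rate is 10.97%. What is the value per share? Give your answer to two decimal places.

$92.44

H-model: P₀ = D₀[(1+g_L) + H(g_S−g_L)]/(r−g_L), with H = 10/2 = 5.
P₀ = 3.52 × [(1+0.021) + 5×(0.2827−0.021)] / (0.1097−0.021)
   = 3.52 × 2.3295 / 0.0887 = 92.4446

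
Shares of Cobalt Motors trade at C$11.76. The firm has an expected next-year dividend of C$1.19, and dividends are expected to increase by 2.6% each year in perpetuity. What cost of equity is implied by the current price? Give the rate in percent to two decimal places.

Rearranging the constant-growth DDM: r = D₁/P₀ + g.
r = 1.1900 / 11.76 + 0.026 = 0.10119 + 0.026 = 0.12719

12.72%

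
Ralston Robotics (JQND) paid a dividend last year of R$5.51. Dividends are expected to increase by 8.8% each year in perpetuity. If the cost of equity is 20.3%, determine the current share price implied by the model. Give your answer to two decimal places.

R$52.13

Gordon growth model: P₀ = D₁/(r − g). D₁ = 5.51 × (1 + 0.088) = 5.9949.
P₀ = 5.9949 / (0.203 − 0.088) = 5.9949 / 0.115 = 52.1294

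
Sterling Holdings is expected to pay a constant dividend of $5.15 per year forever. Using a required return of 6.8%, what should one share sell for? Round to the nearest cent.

$75.74

Zero-growth DDM (perpetuity): P₀ = D/r = 5.15 / 0.068 = 75.7353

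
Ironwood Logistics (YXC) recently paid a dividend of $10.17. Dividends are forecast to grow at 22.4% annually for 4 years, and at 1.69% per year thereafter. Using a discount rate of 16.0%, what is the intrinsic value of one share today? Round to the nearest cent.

$136.20

Two-stage DDM. Project D₁…D_4 at 0.224, terminal growth 0.0169, discount at r = 0.16.
D_1 = 12.4481
D_2 = 15.2364
D_3 = 18.6494
D_4 = 22.8269
Terminal value at t=4: TV = D_5/(r−g) = 23.2127/(0.16−0.0169) = 162.2128
P₀ = 12.4481/(1+0.16)^1 + 15.2364/(1+0.16)^2 + 18.6494/(1+0.16)^3 + 22.8269/(1+0.16)^4 + 162.2128/(1+0.16)^4 = 136.1980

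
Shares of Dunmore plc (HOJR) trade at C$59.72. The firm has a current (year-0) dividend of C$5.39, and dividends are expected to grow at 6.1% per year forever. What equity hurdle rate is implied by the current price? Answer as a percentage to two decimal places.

15.68%

Rearranging the constant-growth DDM: r = D₁/P₀ + g.
D₁ = 5.39 × (1 + 0.061) = 5.7188.
r = 5.7188 / 59.72 + 0.061 = 0.09576 + 0.061 = 0.15676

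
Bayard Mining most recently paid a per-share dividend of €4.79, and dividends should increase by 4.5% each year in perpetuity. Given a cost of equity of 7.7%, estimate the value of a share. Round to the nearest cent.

€156.42

Gordon growth model: P₀ = D₁/(r − g). D₁ = 4.79 × (1 + 0.045) = 5.0055.
P₀ = 5.0055 / (0.077 − 0.045) = 5.0055 / 0.032 = 156.4234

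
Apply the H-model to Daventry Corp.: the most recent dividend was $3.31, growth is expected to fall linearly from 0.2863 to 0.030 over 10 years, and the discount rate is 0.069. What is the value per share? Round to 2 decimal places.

H-model: P₀ = D₀[(1+g_L) + H(g_S−g_L)]/(r−g_L), with H = 10/2 = 5.
P₀ = 3.31 × [(1+0.03) + 5×(0.2863−0.03)] / (0.069−0.03)
   = 3.31 × 2.3115 / 0.039 = 196.1812

$196.18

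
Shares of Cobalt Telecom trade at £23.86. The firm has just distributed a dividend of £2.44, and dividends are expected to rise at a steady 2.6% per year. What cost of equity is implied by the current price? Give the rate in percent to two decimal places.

13.09%

Rearranging the constant-growth DDM: r = D₁/P₀ + g.
D₁ = 2.44 × (1 + 0.026) = 2.5034.
r = 2.5034 / 23.86 + 0.026 = 0.10492 + 0.026 = 0.13092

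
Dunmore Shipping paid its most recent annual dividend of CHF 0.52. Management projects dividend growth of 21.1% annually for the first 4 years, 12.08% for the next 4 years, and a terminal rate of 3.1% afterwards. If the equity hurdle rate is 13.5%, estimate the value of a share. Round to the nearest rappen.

Three-stage DDM. Project D₁…D_8; terminal Gordon value at t=8 with g = 0.031; discount at r = 0.135.
D_1 = 0.6297
D_2 = 0.7626
D_3 = 0.9235
D_4 = 1.1184
D_5 = 1.2535
D_6 = 1.4049
D_7 = 1.5746
D_8 = 1.7648
TV_8 = 1.8195/(0.135−0.031) = 17.4952
P₀ = Σ Dₜ/(1+r)ᵗ + TV_8/(1+r)^8 = 11.4172

CHF 11.42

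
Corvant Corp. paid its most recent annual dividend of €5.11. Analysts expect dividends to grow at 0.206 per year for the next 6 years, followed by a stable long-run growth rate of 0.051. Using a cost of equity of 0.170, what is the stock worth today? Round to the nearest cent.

Two-stage DDM. Project D₁…D_6 at 0.206, terminal growth 0.051, discount at r = 0.17.
D_1 = 6.1627
D_2 = 7.4322
D_3 = 8.9632
D_4 = 10.8096
D_5 = 13.0364
D_6 = 15.7219
Terminal value at t=6: TV = D_7/(r−g) = 16.5237/(0.17−0.051) = 138.8547
P₀ = 6.1627/(1+0.17)^1 + 7.4322/(1+0.17)^2 + 8.9632/(1+0.17)^3 + 10.8096/(1+0.17)^4 + 13.0364/(1+0.17)^5 + 15.7219/(1+0.17)^6 + 138.8547/(1+0.17)^6 = 88.2674

€88.27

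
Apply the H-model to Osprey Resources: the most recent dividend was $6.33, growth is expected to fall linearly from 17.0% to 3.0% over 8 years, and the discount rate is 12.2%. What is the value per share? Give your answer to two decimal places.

$109.40

H-model: P₀ = D₀[(1+g_L) + H(g_S−g_L)]/(r−g_L), with H = 8/2 = 4.
P₀ = 6.33 × [(1+0.03) + 4×(0.17−0.03)] / (0.122−0.03)
   = 6.33 × 1.5900 / 0.092 = 109.3989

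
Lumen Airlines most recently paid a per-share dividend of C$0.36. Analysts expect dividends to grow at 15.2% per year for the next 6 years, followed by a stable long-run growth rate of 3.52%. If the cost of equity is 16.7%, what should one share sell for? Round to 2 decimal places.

Two-stage DDM. Project D₁…D_6 at 0.152, terminal growth 0.0352, discount at r = 0.167.
D_1 = 0.4147
D_2 = 0.4778
D_3 = 0.5504
D_4 = 0.6340
D_5 = 0.7304
D_6 = 0.8414
Terminal value at t=6: TV = D_7/(r−g) = 0.8710/(0.167−0.0352) = 6.6089
P₀ = 0.4147/(1+0.167)^1 + 0.4778/(1+0.167)^2 + 0.5504/(1+0.167)^3 + 0.6340/(1+0.167)^4 + 0.7304/(1+0.167)^5 + 0.8414/(1+0.167)^6 + 6.6089/(1+0.167)^6 = 4.6813

C$4.68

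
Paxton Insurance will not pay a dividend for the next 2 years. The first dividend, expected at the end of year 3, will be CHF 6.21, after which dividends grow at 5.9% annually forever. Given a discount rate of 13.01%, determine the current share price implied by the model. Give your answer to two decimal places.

CHF 68.39

Deferred-dividend DDM. At t=2 the remaining stream is a growing perpetuity with first payment D_3 = 6.21.
V_2 = D_3/(r−g) = 6.21/(0.1301−0.059) = 87.3418
P₀ = V_2/(1+r)^2 = 87.3418/(1+0.1301)^2 = 68.3893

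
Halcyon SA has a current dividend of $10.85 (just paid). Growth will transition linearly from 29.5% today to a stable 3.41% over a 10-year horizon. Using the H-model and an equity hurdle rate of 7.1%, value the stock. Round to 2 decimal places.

$687.64

H-model: P₀ = D₀[(1+g_L) + H(g_S−g_L)]/(r−g_L), with H = 10/2 = 5.
P₀ = 10.85 × [(1+0.0341) + 5×(0.295−0.0341)] / (0.071−0.0341)
   = 10.85 × 2.3386 / 0.0369 = 687.6371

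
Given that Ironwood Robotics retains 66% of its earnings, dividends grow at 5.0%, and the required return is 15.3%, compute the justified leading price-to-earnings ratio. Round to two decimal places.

3.30

Payout ratio b = 1 − 0.66 = 0.34.
Justified leading P/E = b/(r−g) = 0.34/(0.153−0.05) = 3.3010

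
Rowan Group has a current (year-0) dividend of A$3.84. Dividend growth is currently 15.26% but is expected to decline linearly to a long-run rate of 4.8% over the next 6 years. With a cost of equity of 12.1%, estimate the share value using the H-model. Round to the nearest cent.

A$71.63

H-model: P₀ = D₀[(1+g_L) + H(g_S−g_L)]/(r−g_L), with H = 6/2 = 3.
P₀ = 3.84 × [(1+0.048) + 3×(0.1526−0.048)] / (0.121−0.048)
   = 3.84 × 1.3618 / 0.073 = 71.6344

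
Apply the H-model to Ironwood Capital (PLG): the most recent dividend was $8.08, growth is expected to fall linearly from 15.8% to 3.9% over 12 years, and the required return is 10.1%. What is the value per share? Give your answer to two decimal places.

H-model: P₀ = D₀[(1+g_L) + H(g_S−g_L)]/(r−g_L), with H = 12/2 = 6.
P₀ = 8.08 × [(1+0.039) + 6×(0.158−0.039)] / (0.101−0.039)
   = 8.08 × 1.7530 / 0.062 = 228.4555

$228.46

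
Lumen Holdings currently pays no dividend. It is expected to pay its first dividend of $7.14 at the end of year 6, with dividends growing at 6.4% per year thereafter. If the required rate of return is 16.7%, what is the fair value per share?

$32.03

Deferred-dividend DDM. At t=5 the remaining stream is a growing perpetuity with first payment D_6 = 7.14.
V_5 = D_6/(r−g) = 7.14/(0.167−0.064) = 69.3204
P₀ = V_5/(1+r)^5 = 69.3204/(1+0.167)^5 = 32.0263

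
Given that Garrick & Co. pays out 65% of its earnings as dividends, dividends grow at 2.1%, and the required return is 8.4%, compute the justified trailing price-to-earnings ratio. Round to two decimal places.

Justified trailing P/E = b(1+g)/(r−g) = 0.65×(1+0.021)/(0.084−0.021) = 10.5341

10.53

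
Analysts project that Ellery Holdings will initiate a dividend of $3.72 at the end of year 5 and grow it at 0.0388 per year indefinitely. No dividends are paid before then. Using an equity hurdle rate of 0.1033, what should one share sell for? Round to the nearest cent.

Deferred-dividend DDM. At t=4 the remaining stream is a growing perpetuity with first payment D_5 = 3.72.
V_4 = D_5/(r−g) = 3.72/(0.1033−0.0388) = 57.6744
P₀ = V_4/(1+r)^4 = 57.6744/(1+0.1033)^4 = 38.9232

$38.92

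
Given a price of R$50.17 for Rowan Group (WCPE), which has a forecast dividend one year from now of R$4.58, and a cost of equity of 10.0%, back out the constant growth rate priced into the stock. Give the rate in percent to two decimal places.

From P₀ = D₁/(r − g), the implied growth is g = r − D₁/P₀.
g = 0.1 − 4.58/50.17 = 0.1 − 0.09129 = 0.00871

0.87%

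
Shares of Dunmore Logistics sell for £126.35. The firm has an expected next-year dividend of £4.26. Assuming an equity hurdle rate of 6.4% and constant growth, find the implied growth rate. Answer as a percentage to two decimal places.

From P₀ = D₁/(r − g), the implied growth is g = r − D₁/P₀.
g = 0.064 − 4.26/126.35 = 0.064 − 0.03372 = 0.03028

3.03%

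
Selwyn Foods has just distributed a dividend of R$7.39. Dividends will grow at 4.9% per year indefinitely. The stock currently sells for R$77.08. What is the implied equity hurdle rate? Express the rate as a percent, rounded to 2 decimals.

14.96%

Rearranging the constant-growth DDM: r = D₁/P₀ + g.
D₁ = 7.39 × (1 + 0.049) = 7.7521.
r = 7.7521 / 77.08 + 0.049 = 0.10057 + 0.049 = 0.14957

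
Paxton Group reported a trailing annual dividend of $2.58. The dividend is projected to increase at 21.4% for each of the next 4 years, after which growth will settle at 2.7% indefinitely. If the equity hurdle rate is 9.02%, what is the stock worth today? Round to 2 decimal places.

Two-stage DDM. Project D₁…D_4 at 0.214, terminal growth 0.027, discount at r = 0.0902.
D_1 = 3.1321
D_2 = 3.8024
D_3 = 4.6161
D_4 = 5.6040
Terminal value at t=4: TV = D_5/(r−g) = 5.7553/(0.0902−0.027) = 91.0642
P₀ = 3.1321/(1+0.0902)^1 + 3.8024/(1+0.0902)^2 + 4.6161/(1+0.0902)^3 + 5.6040/(1+0.0902)^4 + 91.0642/(1+0.0902)^4 = 78.0667

$78.07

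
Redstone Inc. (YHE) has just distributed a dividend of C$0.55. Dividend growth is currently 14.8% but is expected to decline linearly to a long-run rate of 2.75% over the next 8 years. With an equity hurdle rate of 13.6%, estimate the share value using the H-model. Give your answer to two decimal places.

C$7.65

H-model: P₀ = D₀[(1+g_L) + H(g_S−g_L)]/(r−g_L), with H = 8/2 = 4.
P₀ = 0.55 × [(1+0.0275) + 4×(0.148−0.0275)] / (0.136−0.0275)
   = 0.55 × 1.5095 / 0.1085 = 7.6518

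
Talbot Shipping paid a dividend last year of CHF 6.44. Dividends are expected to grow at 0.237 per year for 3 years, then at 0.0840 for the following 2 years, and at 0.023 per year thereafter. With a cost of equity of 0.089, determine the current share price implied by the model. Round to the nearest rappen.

CHF 188.77

Three-stage DDM. Project D₁…D_5; terminal Gordon value at t=5 with g = 0.023; discount at r = 0.089.
D_1 = 7.9663
D_2 = 9.8543
D_3 = 12.1898
D_4 = 13.2137
D_5 = 14.3236
TV_5 = 14.6531/(0.089−0.023) = 222.0165
P₀ = Σ Dₜ/(1+r)ᵗ + TV_5/(1+r)^5 = 188.7701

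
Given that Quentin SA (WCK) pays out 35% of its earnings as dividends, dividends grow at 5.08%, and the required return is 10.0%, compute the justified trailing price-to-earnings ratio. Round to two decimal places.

Justified trailing P/E = b(1+g)/(r−g) = 0.35×(1+0.0508)/(0.1−0.0508) = 7.4752

7.48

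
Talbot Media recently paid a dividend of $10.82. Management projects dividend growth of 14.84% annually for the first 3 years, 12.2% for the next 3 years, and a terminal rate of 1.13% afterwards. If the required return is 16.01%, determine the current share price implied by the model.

Three-stage DDM. Project D₁…D_6; terminal Gordon value at t=6 with g = 0.0113; discount at r = 0.1601.
D_1 = 12.4257
D_2 = 14.2697
D_3 = 16.3873
D_4 = 18.3865
D_5 = 20.6297
D_6 = 23.1465
TV_6 = 23.4081/(0.1601−0.0113) = 157.3122
P₀ = Σ Dₜ/(1+r)ᵗ + TV_6/(1+r)^6 = 125.8083

$125.81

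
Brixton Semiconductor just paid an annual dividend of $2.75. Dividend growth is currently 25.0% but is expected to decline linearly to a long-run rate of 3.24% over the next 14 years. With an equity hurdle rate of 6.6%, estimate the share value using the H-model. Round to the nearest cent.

$209.16

H-model: P₀ = D₀[(1+g_L) + H(g_S−g_L)]/(r−g_L), with H = 14/2 = 7.
P₀ = 2.75 × [(1+0.0324) + 7×(0.25−0.0324)] / (0.066−0.0324)
   = 2.75 × 2.5556 / 0.0336 = 209.1637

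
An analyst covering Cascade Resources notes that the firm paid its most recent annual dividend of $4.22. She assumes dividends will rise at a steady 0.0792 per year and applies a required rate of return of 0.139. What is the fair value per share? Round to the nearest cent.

Gordon growth model: P₀ = D₁/(r − g). D₁ = 4.22 × (1 + 0.0792) = 4.5542.
P₀ = 4.5542 / (0.139 − 0.0792) = 4.5542 / 0.0598 = 76.1576

$76.16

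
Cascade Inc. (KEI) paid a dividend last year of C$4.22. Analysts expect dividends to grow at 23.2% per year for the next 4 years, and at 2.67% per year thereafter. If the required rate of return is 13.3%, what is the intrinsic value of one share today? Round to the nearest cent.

Two-stage DDM. Project D₁…D_4 at 0.232, terminal growth 0.0267, discount at r = 0.133.
D_1 = 5.1990
D_2 = 6.4052
D_3 = 7.8912
D_4 = 9.7220
Terminal value at t=4: TV = D_5/(r−g) = 9.9816/(0.133−0.0267) = 93.9000
P₀ = 5.1990/(1+0.133)^1 + 6.4052/(1+0.133)^2 + 7.8912/(1+0.133)^3 + 9.7220/(1+0.133)^4 + 93.9000/(1+0.133)^4 = 77.8870

C$77.89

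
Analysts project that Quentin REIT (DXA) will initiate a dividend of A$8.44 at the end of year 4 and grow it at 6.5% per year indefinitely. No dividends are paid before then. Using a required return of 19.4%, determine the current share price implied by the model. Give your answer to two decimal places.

Deferred-dividend DDM. At t=3 the remaining stream is a growing perpetuity with first payment D_4 = 8.44.
V_3 = D_4/(r−g) = 8.44/(0.194−0.065) = 65.4264
P₀ = V_3/(1+r)^3 = 65.4264/(1+0.194)^3 = 38.4361

A$38.44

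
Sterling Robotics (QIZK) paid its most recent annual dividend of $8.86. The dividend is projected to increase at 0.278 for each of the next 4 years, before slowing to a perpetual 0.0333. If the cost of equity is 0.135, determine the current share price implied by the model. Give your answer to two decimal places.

$192.80

Two-stage DDM. Project D₁…D_4 at 0.278, terminal growth 0.0333, discount at r = 0.135.
D_1 = 11.3231
D_2 = 14.4709
D_3 = 18.4938
D_4 = 23.6351
Terminal value at t=4: TV = D_5/(r−g) = 24.4221/(0.135−0.0333) = 240.1390
P₀ = 11.3231/(1+0.135)^1 + 14.4709/(1+0.135)^2 + 18.4938/(1+0.135)^3 + 23.6351/(1+0.135)^4 + 240.1390/(1+0.135)^4 = 192.8036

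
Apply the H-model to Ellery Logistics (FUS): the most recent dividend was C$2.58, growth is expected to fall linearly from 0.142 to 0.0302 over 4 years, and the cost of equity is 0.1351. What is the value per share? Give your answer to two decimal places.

C$30.84

H-model: P₀ = D₀[(1+g_L) + H(g_S−g_L)]/(r−g_L), with H = 4/2 = 2.
P₀ = 2.58 × [(1+0.0302) + 2×(0.142−0.0302)] / (0.1351−0.0302)
   = 2.58 × 1.2538 / 0.1049 = 30.8370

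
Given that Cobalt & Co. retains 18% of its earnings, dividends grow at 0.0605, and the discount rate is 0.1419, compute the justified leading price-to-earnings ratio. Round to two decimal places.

10.07

Payout ratio b = 1 − 0.18 = 0.82.
Justified leading P/E = b/(r−g) = 0.82/(0.1419−0.0605) = 10.0737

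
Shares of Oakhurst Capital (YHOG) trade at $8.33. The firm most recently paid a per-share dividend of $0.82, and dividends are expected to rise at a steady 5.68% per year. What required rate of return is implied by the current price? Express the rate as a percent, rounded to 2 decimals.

16.08%

Rearranging the constant-growth DDM: r = D₁/P₀ + g.
D₁ = 0.82 × (1 + 0.0568) = 0.8666.
r = 0.8666 / 8.33 + 0.0568 = 0.10403 + 0.0568 = 0.16083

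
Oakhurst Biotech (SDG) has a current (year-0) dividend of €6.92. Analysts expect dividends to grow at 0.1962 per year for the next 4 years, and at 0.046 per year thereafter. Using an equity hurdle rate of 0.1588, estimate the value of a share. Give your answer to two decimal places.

Two-stage DDM. Project D₁…D_4 at 0.1962, terminal growth 0.046, discount at r = 0.1588.
D_1 = 8.2777
D_2 = 9.9018
D_3 = 11.8445
D_4 = 14.1684
Terminal value at t=4: TV = D_5/(r−g) = 14.8202/(0.1588−0.046) = 131.3844
P₀ = 8.2777/(1+0.1588)^1 + 9.9018/(1+0.1588)^2 + 11.8445/(1+0.1588)^3 + 14.1684/(1+0.1588)^4 + 131.3844/(1+0.1588)^4 = 102.8502

€102.85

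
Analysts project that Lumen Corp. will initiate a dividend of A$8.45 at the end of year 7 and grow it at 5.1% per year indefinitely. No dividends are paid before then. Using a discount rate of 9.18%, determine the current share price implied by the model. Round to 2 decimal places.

Deferred-dividend DDM. At t=6 the remaining stream is a growing perpetuity with first payment D_7 = 8.45.
V_6 = D_7/(r−g) = 8.45/(0.0918−0.051) = 207.1078
P₀ = V_6/(1+r)^6 = 207.1078/(1+0.0918)^6 = 122.2751

A$122.28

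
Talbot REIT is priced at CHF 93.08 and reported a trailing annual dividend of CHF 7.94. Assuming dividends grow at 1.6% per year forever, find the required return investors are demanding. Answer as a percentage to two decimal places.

Rearranging the constant-growth DDM: r = D₁/P₀ + g.
D₁ = 7.94 × (1 + 0.016) = 8.0670.
r = 8.0670 / 93.08 + 0.016 = 0.08667 + 0.016 = 0.10267

10.27%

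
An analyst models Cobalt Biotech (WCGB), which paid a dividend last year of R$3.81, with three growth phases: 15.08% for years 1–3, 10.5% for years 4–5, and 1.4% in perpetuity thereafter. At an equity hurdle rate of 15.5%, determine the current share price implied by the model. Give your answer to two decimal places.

R$43.21

Three-stage DDM. Project D₁…D_5; terminal Gordon value at t=5 with g = 0.014; discount at r = 0.155.
D_1 = 4.3845
D_2 = 5.0457
D_3 = 5.8066
D_4 = 6.4163
D_5 = 7.0900
TV_5 = 7.1893/(0.155−0.014) = 50.9880
P₀ = Σ Dₜ/(1+r)ᵗ + TV_5/(1+r)^5 = 43.2080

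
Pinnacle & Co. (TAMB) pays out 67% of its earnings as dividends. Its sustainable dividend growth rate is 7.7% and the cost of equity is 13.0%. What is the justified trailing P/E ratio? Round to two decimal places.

Justified trailing P/E = b(1+g)/(r−g) = 0.67×(1+0.077)/(0.13−0.077) = 13.6149

13.61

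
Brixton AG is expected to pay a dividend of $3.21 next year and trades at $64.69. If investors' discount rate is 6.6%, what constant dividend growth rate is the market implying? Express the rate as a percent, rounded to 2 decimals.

From P₀ = D₁/(r − g), the implied growth is g = r − D₁/P₀.
g = 0.066 − 3.21/64.69 = 0.066 − 0.04962 = 0.01638

1.64%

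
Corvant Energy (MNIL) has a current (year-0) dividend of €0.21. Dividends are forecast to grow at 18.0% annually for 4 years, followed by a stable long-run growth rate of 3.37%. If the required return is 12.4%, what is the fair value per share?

€3.87

Two-stage DDM. Project D₁…D_4 at 0.18, terminal growth 0.0337, discount at r = 0.124.
D_1 = 0.2478
D_2 = 0.2924
D_3 = 0.3450
D_4 = 0.4071
Terminal value at t=4: TV = D_5/(r−g) = 0.4209/(0.124−0.0337) = 4.6607
P₀ = 0.2478/(1+0.124)^1 + 0.2924/(1+0.124)^2 + 0.3450/(1+0.124)^3 + 0.4071/(1+0.124)^4 + 4.6607/(1+0.124)^4 = 3.8700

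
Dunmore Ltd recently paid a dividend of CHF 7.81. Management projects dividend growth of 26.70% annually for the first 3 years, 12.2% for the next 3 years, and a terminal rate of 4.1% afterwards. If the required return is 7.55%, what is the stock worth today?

CHF 511.97

Three-stage DDM. Project D₁…D_6; terminal Gordon value at t=6 with g = 0.041; discount at r = 0.0755.
D_1 = 9.8953
D_2 = 12.5373
D_3 = 15.8848
D_4 = 17.8227
D_5 = 19.9971
D_6 = 22.4367
TV_6 = 23.3566/(0.0755−0.041) = 677.0038
P₀ = Σ Dₜ/(1+r)ᵗ + TV_6/(1+r)^6 = 511.9737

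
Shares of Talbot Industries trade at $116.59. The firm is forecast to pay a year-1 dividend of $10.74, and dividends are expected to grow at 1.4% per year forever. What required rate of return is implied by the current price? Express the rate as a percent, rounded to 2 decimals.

10.61%

Rearranging the constant-growth DDM: r = D₁/P₀ + g.
r = 10.7400 / 116.59 + 0.014 = 0.09212 + 0.014 = 0.10612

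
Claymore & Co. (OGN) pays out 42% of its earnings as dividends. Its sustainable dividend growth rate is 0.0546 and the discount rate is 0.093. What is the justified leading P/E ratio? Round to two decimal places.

Justified leading P/E = b/(r−g) = 0.42/(0.093−0.0546) = 10.9375

10.94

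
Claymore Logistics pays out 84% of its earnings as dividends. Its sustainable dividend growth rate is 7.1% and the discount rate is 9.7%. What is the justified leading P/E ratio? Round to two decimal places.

32.31

Justified leading P/E = b/(r−g) = 0.84/(0.097−0.071) = 32.3077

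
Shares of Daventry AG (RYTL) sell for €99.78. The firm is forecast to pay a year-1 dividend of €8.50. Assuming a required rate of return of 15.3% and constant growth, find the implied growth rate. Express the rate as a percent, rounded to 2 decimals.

From P₀ = D₁/(r − g), the implied growth is g = r − D₁/P₀.
g = 0.153 − 8.50/99.78 = 0.153 − 0.08519 = 0.06781

6.78%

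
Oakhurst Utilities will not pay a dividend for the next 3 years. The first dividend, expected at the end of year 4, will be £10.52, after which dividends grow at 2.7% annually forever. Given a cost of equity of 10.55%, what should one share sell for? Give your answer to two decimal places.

£99.19

Deferred-dividend DDM. At t=3 the remaining stream is a growing perpetuity with first payment D_4 = 10.52.
V_3 = D_4/(r−g) = 10.52/(0.1055−0.027) = 134.0127
P₀ = V_3/(1+r)^3 = 134.0127/(1+0.1055)^3 = 99.1904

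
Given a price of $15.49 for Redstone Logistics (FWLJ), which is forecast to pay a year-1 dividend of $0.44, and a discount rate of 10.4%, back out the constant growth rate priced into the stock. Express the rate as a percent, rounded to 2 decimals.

From P₀ = D₁/(r − g), the implied growth is g = r − D₁/P₀.
g = 0.104 − 0.44/15.49 = 0.104 − 0.02841 = 0.07559

7.56%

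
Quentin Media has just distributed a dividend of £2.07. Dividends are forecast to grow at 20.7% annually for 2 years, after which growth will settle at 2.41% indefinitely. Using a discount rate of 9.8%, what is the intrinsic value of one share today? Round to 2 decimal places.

£39.44

Two-stage DDM. Project D₁…D_2 at 0.207, terminal growth 0.0241, discount at r = 0.098.
D_1 = 2.4985
D_2 = 3.0157
Terminal value at t=2: TV = D_3/(r−g) = 3.0884/(0.098−0.0241) = 41.7910
P₀ = 2.4985/(1+0.098)^1 + 3.0157/(1+0.098)^2 + 41.7910/(1+0.098)^2 = 39.4408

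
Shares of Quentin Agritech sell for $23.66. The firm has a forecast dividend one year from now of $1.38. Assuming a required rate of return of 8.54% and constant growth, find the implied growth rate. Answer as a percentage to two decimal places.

2.71%

From P₀ = D₁/(r − g), the implied growth is g = r − D₁/P₀.
g = 0.0854 − 1.38/23.66 = 0.0854 − 0.05833 = 0.02707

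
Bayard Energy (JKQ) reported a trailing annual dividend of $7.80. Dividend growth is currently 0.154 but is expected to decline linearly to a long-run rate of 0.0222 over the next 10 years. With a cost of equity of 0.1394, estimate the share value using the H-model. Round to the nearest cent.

H-model: P₀ = D₀[(1+g_L) + H(g_S−g_L)]/(r−g_L), with H = 10/2 = 5.
P₀ = 7.80 × [(1+0.0222) + 5×(0.154−0.0222)] / (0.1394−0.0222)
   = 7.80 × 1.6812 / 0.1172 = 111.8887

$111.89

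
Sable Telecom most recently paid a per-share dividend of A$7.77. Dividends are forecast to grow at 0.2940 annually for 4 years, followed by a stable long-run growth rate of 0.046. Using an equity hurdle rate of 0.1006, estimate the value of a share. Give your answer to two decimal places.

Two-stage DDM. Project D₁…D_4 at 0.294, terminal growth 0.046, discount at r = 0.1006.
D_1 = 10.0544
D_2 = 13.0104
D_3 = 16.8354
D_4 = 21.7850
Terminal value at t=4: TV = D_5/(r−g) = 22.7871/(0.1006−0.046) = 417.3469
P₀ = 10.0544/(1+0.1006)^1 + 13.0104/(1+0.1006)^2 + 16.8354/(1+0.1006)^3 + 21.7850/(1+0.1006)^4 + 417.3469/(1+0.1006)^4 = 331.7835

A$331.78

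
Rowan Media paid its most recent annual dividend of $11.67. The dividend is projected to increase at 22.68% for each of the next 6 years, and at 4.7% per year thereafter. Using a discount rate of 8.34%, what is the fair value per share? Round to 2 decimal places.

$818.30

Two-stage DDM. Project D₁…D_6 at 0.2268, terminal growth 0.047, discount at r = 0.0834.
D_1 = 14.3168
D_2 = 17.5638
D_3 = 21.5473
D_4 = 26.4342
D_5 = 32.4295
D_6 = 39.7845
Terminal value at t=6: TV = D_7/(r−g) = 41.6543/(0.0834−0.047) = 1144.3497
P₀ = 14.3168/(1+0.0834)^1 + 17.5638/(1+0.0834)^2 + 21.5473/(1+0.0834)^3 + 26.4342/(1+0.0834)^4 + 32.4295/(1+0.0834)^5 + 39.7845/(1+0.0834)^6 + 1144.3497/(1+0.0834)^6 = 818.3011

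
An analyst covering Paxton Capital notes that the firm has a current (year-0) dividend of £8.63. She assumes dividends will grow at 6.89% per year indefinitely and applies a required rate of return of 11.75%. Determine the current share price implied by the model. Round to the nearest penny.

£189.81

Gordon growth model: P₀ = D₁/(r − g). D₁ = 8.63 × (1 + 0.0689) = 9.2246.
P₀ = 9.2246 / (0.1175 − 0.0689) = 9.2246 / 0.0486 = 189.8067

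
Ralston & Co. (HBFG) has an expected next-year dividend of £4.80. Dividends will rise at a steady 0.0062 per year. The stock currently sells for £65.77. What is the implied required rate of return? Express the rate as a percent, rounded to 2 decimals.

Rearranging the constant-growth DDM: r = D₁/P₀ + g.
r = 4.8000 / 65.77 + 0.0062 = 0.07298 + 0.0062 = 0.07918

7.92%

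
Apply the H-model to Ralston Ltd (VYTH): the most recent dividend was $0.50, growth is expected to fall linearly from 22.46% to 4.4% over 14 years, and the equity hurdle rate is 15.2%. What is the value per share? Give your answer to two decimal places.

H-model: P₀ = D₀[(1+g_L) + H(g_S−g_L)]/(r−g_L), with H = 14/2 = 7.
P₀ = 0.50 × [(1+0.044) + 7×(0.2246−0.044)] / (0.152−0.044)
   = 0.50 × 2.3082 / 0.108 = 10.6861

$10.69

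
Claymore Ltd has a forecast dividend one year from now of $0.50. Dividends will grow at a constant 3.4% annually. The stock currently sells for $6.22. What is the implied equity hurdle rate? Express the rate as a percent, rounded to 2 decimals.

Rearranging the constant-growth DDM: r = D₁/P₀ + g.
r = 0.5000 / 6.22 + 0.034 = 0.08039 + 0.034 = 0.11439

11.44%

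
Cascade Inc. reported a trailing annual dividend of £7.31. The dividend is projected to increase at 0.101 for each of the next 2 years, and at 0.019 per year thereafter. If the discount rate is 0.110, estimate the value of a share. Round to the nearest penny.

£94.98

Two-stage DDM. Project D₁…D_2 at 0.101, terminal growth 0.019, discount at r = 0.11.
D_1 = 8.0483
D_2 = 8.8612
Terminal value at t=2: TV = D_3/(r−g) = 9.0296/(0.11−0.019) = 99.2258
P₀ = 8.0483/(1+0.11)^1 + 8.8612/(1+0.11)^2 + 99.2258/(1+0.11)^2 = 94.9766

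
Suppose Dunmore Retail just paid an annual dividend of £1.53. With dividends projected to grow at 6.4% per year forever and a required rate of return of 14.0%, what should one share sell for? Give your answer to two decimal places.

Gordon growth model: P₀ = D₁/(r − g). D₁ = 1.53 × (1 + 0.064) = 1.6279.
P₀ = 1.6279 / (0.14 − 0.064) = 1.6279 / 0.076 = 21.4200

£21.42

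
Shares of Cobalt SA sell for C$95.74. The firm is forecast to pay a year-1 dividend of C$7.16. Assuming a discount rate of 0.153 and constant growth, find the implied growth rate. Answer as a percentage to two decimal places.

From P₀ = D₁/(r − g), the implied growth is g = r − D₁/P₀.
g = 0.153 − 7.16/95.74 = 0.153 − 0.07479 = 0.07821

7.82%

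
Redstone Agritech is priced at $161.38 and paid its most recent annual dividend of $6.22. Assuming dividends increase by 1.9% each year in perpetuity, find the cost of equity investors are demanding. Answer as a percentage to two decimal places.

Rearranging the constant-growth DDM: r = D₁/P₀ + g.
D₁ = 6.22 × (1 + 0.019) = 6.3382.
r = 6.3382 / 161.38 + 0.019 = 0.03927 + 0.019 = 0.05827

5.83%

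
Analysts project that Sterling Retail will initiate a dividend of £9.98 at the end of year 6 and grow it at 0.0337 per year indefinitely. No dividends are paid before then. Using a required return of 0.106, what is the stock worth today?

£83.41

Deferred-dividend DDM. At t=5 the remaining stream is a growing perpetuity with first payment D_6 = 9.98.
V_5 = D_6/(r−g) = 9.98/(0.106−0.0337) = 138.0360
P₀ = V_5/(1+r)^5 = 138.0360/(1+0.106)^5 = 83.4097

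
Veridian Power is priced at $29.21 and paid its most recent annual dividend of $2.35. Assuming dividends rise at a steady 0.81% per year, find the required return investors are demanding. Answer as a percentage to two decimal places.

8.92%

Rearranging the constant-growth DDM: r = D₁/P₀ + g.
D₁ = 2.35 × (1 + 0.0081) = 2.3690.
r = 2.3690 / 29.21 + 0.0081 = 0.08110 + 0.0081 = 0.08920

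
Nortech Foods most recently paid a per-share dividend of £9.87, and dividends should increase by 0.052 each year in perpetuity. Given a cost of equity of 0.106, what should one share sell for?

Gordon growth model: P₀ = D₁/(r − g). D₁ = 9.87 × (1 + 0.052) = 10.3832.
P₀ = 10.3832 / (0.106 − 0.052) = 10.3832 / 0.054 = 192.2822

£192.28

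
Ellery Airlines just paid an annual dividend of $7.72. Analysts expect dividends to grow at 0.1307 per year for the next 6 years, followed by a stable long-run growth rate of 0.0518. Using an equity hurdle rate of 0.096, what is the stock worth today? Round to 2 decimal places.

Two-stage DDM. Project D₁…D_6 at 0.1307, terminal growth 0.0518, discount at r = 0.096.
D_1 = 8.7290
D_2 = 9.8699
D_3 = 11.1599
D_4 = 12.6185
D_5 = 14.2677
D_6 = 16.1325
Terminal value at t=6: TV = D_7/(r−g) = 16.9682/(0.096−0.0518) = 383.8951
P₀ = 8.7290/(1+0.096)^1 + 9.8699/(1+0.096)^2 + 11.1599/(1+0.096)^3 + 12.6185/(1+0.096)^4 + 14.2677/(1+0.096)^5 + 16.1325/(1+0.096)^6 + 383.8951/(1+0.096)^6 = 273.2199

$273.22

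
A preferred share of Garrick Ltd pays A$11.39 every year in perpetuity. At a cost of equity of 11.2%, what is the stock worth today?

A$101.70

Zero-growth DDM (perpetuity): P₀ = D/r = 11.39 / 0.112 = 101.6964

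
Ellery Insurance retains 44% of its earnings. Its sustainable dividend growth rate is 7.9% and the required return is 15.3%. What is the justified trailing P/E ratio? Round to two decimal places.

Payout ratio b = 1 − 0.44 = 0.56.
Justified trailing P/E = b(1+g)/(r−g) = 0.56×(1+0.079)/(0.153−0.079) = 8.1654

8.17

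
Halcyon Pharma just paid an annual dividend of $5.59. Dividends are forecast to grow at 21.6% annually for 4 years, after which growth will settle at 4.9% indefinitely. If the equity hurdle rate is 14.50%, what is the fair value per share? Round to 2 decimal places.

Two-stage DDM. Project D₁…D_4 at 0.216, terminal growth 0.049, discount at r = 0.145.
D_1 = 6.7974
D_2 = 8.2657
D_3 = 10.0511
D_4 = 12.2221
Terminal value at t=4: TV = D_5/(r−g) = 12.8210/(0.145−0.049) = 133.5520
P₀ = 6.7974/(1+0.145)^1 + 8.2657/(1+0.145)^2 + 10.0511/(1+0.145)^3 + 12.2221/(1+0.145)^4 + 133.5520/(1+0.145)^4 = 103.7493

$103.75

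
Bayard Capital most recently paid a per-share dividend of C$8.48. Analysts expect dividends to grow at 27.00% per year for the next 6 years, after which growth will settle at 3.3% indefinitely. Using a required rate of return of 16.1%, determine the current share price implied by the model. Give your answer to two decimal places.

Two-stage DDM. Project D₁…D_6 at 0.27, terminal growth 0.033, discount at r = 0.161.
D_1 = 10.7696
D_2 = 13.6774
D_3 = 17.3703
D_4 = 22.0603
D_5 = 28.0165
D_6 = 35.5810
Terminal value at t=6: TV = D_7/(r−g) = 36.7552/(0.161−0.033) = 287.1498
P₀ = 10.7696/(1+0.161)^1 + 13.6774/(1+0.161)^2 + 17.3703/(1+0.161)^3 + 22.0603/(1+0.161)^4 + 28.0165/(1+0.161)^5 + 35.5810/(1+0.161)^6 + 287.1498/(1+0.161)^6 = 187.7256

C$187.73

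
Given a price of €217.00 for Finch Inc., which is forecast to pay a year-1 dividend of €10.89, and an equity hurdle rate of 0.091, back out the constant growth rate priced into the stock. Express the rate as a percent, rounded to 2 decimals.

From P₀ = D₁/(r − g), the implied growth is g = r − D₁/P₀.
g = 0.091 − 10.89/217.00 = 0.091 − 0.05018 = 0.04082

4.08%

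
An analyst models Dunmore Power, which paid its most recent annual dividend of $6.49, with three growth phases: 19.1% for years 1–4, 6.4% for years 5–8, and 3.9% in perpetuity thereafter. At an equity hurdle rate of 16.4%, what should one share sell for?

Three-stage DDM. Project D₁…D_8; terminal Gordon value at t=8 with g = 0.039; discount at r = 0.164.
D_1 = 7.7296
D_2 = 9.2059
D_3 = 10.9643
D_4 = 13.0585
D_5 = 13.8942
D_6 = 14.7834
D_7 = 15.7296
D_8 = 16.7363
TV_8 = 17.3890/(0.164−0.039) = 139.1117
P₀ = Σ Dₜ/(1+r)ᵗ + TV_8/(1+r)^8 = 91.6262

$91.63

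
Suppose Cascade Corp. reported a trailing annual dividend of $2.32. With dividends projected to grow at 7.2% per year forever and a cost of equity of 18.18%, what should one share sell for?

$22.65

Gordon growth model: P₀ = D₁/(r − g). D₁ = 2.32 × (1 + 0.072) = 2.4870.
P₀ = 2.4870 / (0.1818 − 0.072) = 2.4870 / 0.1098 = 22.6506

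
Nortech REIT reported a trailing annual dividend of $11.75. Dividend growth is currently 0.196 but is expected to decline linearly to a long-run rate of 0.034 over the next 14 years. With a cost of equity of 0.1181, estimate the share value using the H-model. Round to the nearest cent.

$302.90

H-model: P₀ = D₀[(1+g_L) + H(g_S−g_L)]/(r−g_L), with H = 14/2 = 7.
P₀ = 11.75 × [(1+0.034) + 7×(0.196−0.034)] / (0.1181−0.034)
   = 11.75 × 2.1680 / 0.0841 = 302.9013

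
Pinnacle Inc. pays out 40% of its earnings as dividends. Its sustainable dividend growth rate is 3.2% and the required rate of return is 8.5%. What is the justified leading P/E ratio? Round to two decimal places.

Justified leading P/E = b/(r−g) = 0.40/(0.085−0.032) = 7.5472

7.55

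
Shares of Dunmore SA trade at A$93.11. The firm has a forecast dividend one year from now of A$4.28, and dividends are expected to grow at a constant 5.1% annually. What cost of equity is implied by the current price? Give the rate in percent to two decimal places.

Rearranging the constant-growth DDM: r = D₁/P₀ + g.
r = 4.2800 / 93.11 + 0.051 = 0.04597 + 0.051 = 0.09697

9.70%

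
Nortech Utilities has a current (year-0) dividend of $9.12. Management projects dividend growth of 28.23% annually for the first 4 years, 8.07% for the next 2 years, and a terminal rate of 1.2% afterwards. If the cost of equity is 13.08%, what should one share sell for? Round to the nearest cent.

Three-stage DDM. Project D₁…D_6; terminal Gordon value at t=6 with g = 0.012; discount at r = 0.1308.
D_1 = 11.6946
D_2 = 14.9960
D_3 = 19.2293
D_4 = 24.6577
D_5 = 26.6476
D_6 = 28.7981
TV_6 = 29.1437/(0.1308−0.012) = 245.3171
P₀ = Σ Dₜ/(1+r)ᵗ + TV_6/(1+r)^6 = 195.9651

$195.97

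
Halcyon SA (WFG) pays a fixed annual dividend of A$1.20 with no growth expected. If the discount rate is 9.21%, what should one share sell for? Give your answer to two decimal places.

Zero-growth DDM (perpetuity): P₀ = D/r = 1.20 / 0.0921 = 13.0293

A$13.03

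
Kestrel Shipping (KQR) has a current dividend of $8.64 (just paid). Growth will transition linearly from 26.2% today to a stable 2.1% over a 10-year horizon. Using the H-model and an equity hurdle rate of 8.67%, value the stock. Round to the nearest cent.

$292.73

H-model: P₀ = D₀[(1+g_L) + H(g_S−g_L)]/(r−g_L), with H = 10/2 = 5.
P₀ = 8.64 × [(1+0.021) + 5×(0.262−0.021)] / (0.0867−0.021)
   = 8.64 × 2.2260 / 0.0657 = 292.7342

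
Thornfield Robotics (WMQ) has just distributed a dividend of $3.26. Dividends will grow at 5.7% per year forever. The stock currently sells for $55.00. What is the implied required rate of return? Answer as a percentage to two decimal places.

11.97%

Rearranging the constant-growth DDM: r = D₁/P₀ + g.
D₁ = 3.26 × (1 + 0.057) = 3.4458.
r = 3.4458 / 55.00 + 0.057 = 0.06265 + 0.057 = 0.11965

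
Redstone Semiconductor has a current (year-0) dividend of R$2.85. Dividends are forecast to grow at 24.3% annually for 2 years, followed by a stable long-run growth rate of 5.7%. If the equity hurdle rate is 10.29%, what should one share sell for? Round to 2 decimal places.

Two-stage DDM. Project D₁…D_2 at 0.243, terminal growth 0.057, discount at r = 0.1029.
D_1 = 3.5425
D_2 = 4.4034
Terminal value at t=2: TV = D_3/(r−g) = 4.6544/(0.1029−0.057) = 101.4027
P₀ = 3.5425/(1+0.1029)^1 + 4.4034/(1+0.1029)^2 + 101.4027/(1+0.1029)^2 = 90.1958

R$90.20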